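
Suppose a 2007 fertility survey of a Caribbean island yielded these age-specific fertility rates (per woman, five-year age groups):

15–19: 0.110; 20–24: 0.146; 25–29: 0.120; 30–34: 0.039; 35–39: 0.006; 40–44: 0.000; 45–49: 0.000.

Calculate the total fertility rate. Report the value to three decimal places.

2.105

Sum of ASFRs = 0.110 + 0.146 + 0.120 + 0.039 + 0.006 + 0.000 + 0.000 = 0.421
TFR = 5 × 0.421 = 2.105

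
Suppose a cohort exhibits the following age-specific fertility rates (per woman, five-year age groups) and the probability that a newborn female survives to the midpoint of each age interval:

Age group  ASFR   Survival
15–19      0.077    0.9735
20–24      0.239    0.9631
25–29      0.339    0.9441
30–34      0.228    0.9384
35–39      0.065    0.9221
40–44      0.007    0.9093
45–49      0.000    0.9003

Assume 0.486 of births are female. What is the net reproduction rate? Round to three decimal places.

2.200

Proportion female at birth = 0.486.
Each age group contributes 5 × ASFR × survival:
  15–19: 5 × 0.077 × 0.9735 = 0.37480
  20–24: 5 × 0.239 × 0.9631 = 1.15090
  25–29: 5 × 0.339 × 0.9441 = 1.60025
  30–34: 5 × 0.228 × 0.9384 = 1.06978
  35–39: 5 × 0.065 × 0.9221 = 0.29968
  40–44: 5 × 0.007 × 0.9093 = 0.03183
  45–49: 5 × 0.000 × 0.9003 = 0.00000
Sum = 4.52724
NRR = 0.486 × 4.52724 = 2.20024
With NRR above 1 the population is above replacement fertility.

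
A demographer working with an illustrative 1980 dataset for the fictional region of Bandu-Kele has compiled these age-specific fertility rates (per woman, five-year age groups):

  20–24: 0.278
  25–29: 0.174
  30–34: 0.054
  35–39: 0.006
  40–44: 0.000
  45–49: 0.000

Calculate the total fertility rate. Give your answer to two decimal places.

Sum of ASFRs = 0.278 + 0.174 + 0.054 + 0.006 + 0.000 + 0.000 = 0.512
TFR = 5 × 0.512 = 2.56

2.56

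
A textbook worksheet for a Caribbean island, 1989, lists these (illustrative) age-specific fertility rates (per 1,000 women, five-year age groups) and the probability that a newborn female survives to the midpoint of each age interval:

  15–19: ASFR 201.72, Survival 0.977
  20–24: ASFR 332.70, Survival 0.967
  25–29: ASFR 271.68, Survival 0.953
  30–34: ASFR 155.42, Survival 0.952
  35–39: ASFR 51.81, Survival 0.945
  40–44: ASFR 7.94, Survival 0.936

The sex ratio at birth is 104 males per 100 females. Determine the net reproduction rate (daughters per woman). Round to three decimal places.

2.407

Proportion female at birth = 100 / (100 + 104) = 0.49020.
Weighting each age-specific rate by interval width and survival:
  15–19: 5 × 201.72/1000 × 0.977 = 0.98540
  20–24: 5 × 332.70/1000 × 0.967 = 1.60860
  25–29: 5 × 271.68/1000 × 0.953 = 1.29456
  30–34: 5 × 155.42/1000 × 0.952 = 0.73980
  35–39: 5 × 51.81/1000 × 0.945 = 0.24480
  40–44: 5 × 7.94/1000 × 0.936 = 0.03716
Sum = 4.91032
NRR = 0.49020 × 4.91032 = 2.40704
An NRR exceeding 1 indicates intrinsic growth under these rates.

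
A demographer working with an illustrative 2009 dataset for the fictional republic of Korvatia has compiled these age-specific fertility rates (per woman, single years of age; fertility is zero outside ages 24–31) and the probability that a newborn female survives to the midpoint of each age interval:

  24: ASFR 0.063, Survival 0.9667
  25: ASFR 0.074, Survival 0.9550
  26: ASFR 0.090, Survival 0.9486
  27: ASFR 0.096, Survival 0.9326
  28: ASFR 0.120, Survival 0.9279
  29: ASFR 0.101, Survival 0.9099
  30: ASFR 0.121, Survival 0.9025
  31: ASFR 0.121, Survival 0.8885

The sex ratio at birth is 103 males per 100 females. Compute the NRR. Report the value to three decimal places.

Proportion female at birth = 100 / (100 + 103) = 0.49261.
Survival-weighted fertility by age (1·fₓ·Sₓ):
  24: 1 × 0.063 × 0.9667 = 0.06090
  25: 1 × 0.074 × 0.9550 = 0.07067
  26: 1 × 0.090 × 0.9486 = 0.08537
  27: 1 × 0.096 × 0.9326 = 0.08953
  28: 1 × 0.120 × 0.9279 = 0.11135
  29: 1 × 0.101 × 0.9099 = 0.09190
  30: 1 × 0.121 × 0.9025 = 0.10920
  31: 1 × 0.121 × 0.8885 = 0.10751
Sum = 0.72643
NRR = 0.49261 × 0.72643 = 0.35785

0.358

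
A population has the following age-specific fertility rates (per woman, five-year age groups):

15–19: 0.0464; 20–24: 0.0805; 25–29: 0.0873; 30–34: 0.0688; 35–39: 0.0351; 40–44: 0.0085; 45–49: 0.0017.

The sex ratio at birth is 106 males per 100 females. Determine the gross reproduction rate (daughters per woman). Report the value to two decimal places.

Proportion female at birth = 100 / (100 + 106) = 0.48544.
Sum of ASFRs = 0.0464 + 0.0805 + 0.0873 + 0.0688 + 0.0351 + 0.0085 + 0.0017 = 0.3283
TFR = 5 × 0.3283 = 1.6415
GRR = 0.48544 × 1.6415 = 0.79685

0.80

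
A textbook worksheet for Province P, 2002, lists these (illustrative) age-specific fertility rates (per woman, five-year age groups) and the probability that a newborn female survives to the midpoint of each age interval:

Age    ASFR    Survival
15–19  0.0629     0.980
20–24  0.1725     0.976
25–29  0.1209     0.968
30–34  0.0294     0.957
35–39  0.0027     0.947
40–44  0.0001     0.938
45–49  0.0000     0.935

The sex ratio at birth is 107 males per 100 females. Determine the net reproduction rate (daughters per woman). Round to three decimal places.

Proportion female at birth = 100 / (100 + 107) = 0.48309.
Each age group contributes 5 × ASFR × survival:
  15–19: 5 × 0.0629 × 0.980 = 0.30821
  20–24: 5 × 0.1725 × 0.976 = 0.84180
  25–29: 5 × 0.1209 × 0.968 = 0.58516
  30–34: 5 × 0.0294 × 0.957 = 0.14068
  35–39: 5 × 0.0027 × 0.947 = 0.01278
  40–44: 5 × 0.0001 × 0.938 = 0.00047
  45–49: 5 × 0.0000 × 0.935 = 0.00000
Sum = 1.88910
NRR = 0.48309 × 1.88910 = 0.91261

0.913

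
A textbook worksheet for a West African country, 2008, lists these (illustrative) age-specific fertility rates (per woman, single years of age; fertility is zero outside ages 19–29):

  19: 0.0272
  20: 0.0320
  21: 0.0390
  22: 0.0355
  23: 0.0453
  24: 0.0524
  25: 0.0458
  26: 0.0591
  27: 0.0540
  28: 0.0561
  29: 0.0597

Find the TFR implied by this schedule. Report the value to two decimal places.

Sum of ASFRs = 0.0272 + 0.0320 + 0.0390 + 0.0355 + 0.0453 + 0.0524 + 0.0458 + 0.0591 + 0.0540 + 0.0561 + 0.0597 = 0.5061
TFR = 0.5061

0.51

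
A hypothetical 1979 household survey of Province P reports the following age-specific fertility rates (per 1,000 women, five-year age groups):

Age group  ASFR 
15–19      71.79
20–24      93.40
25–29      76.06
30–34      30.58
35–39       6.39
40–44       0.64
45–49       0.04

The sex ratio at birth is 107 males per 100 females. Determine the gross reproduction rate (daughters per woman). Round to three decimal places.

0.674

Proportion female at birth = 100 / (100 + 107) = 0.48309.
Sum of ASFRs = 71.79 + 93.40 + 76.06 + 30.58 + 6.39 + 0.64 + 0.04 = 278.90
TFR = 5 × 278.90 / 1000 = 1.3945
GRR = 0.48309 × 1.3945 = 0.67367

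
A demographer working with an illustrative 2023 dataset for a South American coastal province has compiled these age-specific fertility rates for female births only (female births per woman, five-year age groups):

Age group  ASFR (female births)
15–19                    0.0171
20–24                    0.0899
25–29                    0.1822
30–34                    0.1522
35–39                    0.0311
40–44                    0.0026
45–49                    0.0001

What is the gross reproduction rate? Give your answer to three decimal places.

Sum of female ASFRs = 0.0171 + 0.0899 + 0.1822 + 0.1522 + 0.0311 + 0.0026 + 0.0001 = 0.4752
GRR = 5 × 0.4752 = 2.376

2.376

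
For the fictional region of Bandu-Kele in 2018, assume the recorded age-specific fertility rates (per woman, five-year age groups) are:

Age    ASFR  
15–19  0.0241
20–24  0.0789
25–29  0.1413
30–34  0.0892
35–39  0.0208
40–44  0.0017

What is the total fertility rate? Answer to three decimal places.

1.780

Sum of ASFRs = 0.0241 + 0.0789 + 0.1413 + 0.0892 + 0.0208 + 0.0017 = 0.3560
TFR = 5 × 0.3560 = 1.78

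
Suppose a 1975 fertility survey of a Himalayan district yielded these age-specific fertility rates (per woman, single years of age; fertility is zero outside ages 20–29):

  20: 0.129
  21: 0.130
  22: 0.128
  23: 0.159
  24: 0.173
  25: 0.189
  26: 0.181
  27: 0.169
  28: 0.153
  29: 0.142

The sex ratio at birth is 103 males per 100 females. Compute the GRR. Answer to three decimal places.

0.765

Proportion female at birth = 100 / (100 + 103) = 0.49261.
Sum of ASFRs = 0.129 + 0.130 + 0.128 + 0.159 + 0.173 + 0.189 + 0.181 + 0.169 + 0.153 + 0.142 = 1.553
TFR = 1.553
GRR = 0.49261 × 1.553 = 0.76502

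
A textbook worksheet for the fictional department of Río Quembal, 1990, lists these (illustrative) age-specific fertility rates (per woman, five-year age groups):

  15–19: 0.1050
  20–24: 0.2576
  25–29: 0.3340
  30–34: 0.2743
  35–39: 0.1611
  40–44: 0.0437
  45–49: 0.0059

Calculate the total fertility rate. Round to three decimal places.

Sum of ASFRs = 0.1050 + 0.2576 + 0.3340 + 0.2743 + 0.1611 + 0.0437 + 0.0059 = 1.1816
TFR = 5 × 1.1816 = 5.908

5.908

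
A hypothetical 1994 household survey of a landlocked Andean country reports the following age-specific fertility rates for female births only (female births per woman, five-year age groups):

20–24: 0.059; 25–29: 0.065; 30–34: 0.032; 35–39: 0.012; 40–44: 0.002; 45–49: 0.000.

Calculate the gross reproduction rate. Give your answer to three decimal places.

0.850

Sum of female ASFRs = 0.059 + 0.065 + 0.032 + 0.012 + 0.002 + 0.000 = 0.170
GRR = 5 × 0.170 = 0.85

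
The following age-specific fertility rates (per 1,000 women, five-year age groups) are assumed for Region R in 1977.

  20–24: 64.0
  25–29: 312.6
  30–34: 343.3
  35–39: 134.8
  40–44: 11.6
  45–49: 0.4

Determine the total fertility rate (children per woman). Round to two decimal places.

4.33

Sum of ASFRs = 64.0 + 312.6 + 343.3 + 134.8 + 11.6 + 0.4 = 866.7
TFR = 5 × 866.7 / 1000 = 4.3335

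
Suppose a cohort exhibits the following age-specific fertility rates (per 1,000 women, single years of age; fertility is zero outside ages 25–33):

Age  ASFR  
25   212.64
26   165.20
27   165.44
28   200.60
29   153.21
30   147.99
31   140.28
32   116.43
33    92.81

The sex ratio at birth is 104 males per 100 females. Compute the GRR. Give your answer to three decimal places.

0.684

Proportion female at birth = 100 / (100 + 104) = 0.49020.
Sum of ASFRs = 212.64 + 165.20 + 165.44 + 200.60 + 153.21 + 147.99 + 140.28 + 116.43 + 92.81 = 1394.60
TFR = 1394.60 / 1000 = 1.3946
GRR = 0.49020 × 1.3946 = 0.68363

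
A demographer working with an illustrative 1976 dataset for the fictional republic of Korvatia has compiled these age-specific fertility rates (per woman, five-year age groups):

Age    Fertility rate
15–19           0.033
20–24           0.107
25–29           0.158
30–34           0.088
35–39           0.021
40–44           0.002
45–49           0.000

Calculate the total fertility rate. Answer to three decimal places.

2.045

Sum of ASFRs = 0.033 + 0.107 + 0.158 + 0.088 + 0.021 + 0.002 + 0.000 = 0.409
TFR = 5 × 0.409 = 2.045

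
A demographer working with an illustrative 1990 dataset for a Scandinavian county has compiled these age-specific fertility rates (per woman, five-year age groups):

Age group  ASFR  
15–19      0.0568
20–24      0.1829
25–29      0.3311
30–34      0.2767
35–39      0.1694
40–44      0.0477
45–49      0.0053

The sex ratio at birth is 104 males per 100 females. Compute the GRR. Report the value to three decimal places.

2.622

Proportion female at birth = 100 / (100 + 104) = 0.49020.
Sum of ASFRs = 0.0568 + 0.1829 + 0.3311 + 0.2767 + 0.1694 + 0.0477 + 0.0053 = 1.0699
TFR = 5 × 1.0699 = 5.3495
GRR = 0.49020 × 5.3495 = 2.62232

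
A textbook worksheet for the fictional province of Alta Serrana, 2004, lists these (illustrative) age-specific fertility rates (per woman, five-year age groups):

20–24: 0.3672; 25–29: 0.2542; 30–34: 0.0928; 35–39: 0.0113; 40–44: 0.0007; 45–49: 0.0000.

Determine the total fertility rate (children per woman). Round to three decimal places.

3.631

Sum of ASFRs = 0.3672 + 0.2542 + 0.0928 + 0.0113 + 0.0007 + 0.0000 = 0.7262
TFR = 5 × 0.7262 = 3.631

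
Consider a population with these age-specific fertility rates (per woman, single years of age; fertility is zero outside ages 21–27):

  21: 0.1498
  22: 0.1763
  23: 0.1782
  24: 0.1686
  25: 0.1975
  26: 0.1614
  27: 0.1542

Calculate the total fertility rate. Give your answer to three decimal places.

1.186

Sum of ASFRs = 0.1498 + 0.1763 + 0.1782 + 0.1686 + 0.1975 + 0.1614 + 0.1542 = 1.1860
TFR = 1.186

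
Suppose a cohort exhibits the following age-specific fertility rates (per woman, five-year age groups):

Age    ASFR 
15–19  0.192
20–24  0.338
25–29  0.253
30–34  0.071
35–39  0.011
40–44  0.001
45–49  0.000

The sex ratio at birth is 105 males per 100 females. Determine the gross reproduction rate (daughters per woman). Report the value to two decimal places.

2.11

Proportion female at birth = 100 / (100 + 105) = 0.48780.
Sum of ASFRs = 0.192 + 0.338 + 0.253 + 0.071 + 0.011 + 0.001 + 0.000 = 0.866
TFR = 5 × 0.866 = 4.33
GRR = 0.48780 × 4.33 = 2.11217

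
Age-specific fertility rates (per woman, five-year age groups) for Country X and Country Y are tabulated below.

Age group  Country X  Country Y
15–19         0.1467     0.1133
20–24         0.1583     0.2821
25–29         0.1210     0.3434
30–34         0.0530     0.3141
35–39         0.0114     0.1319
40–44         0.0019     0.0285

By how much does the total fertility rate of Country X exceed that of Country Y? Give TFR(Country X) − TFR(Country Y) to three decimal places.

-3.605

Country X:
  Sum of ASFRs = 0.1467 + 0.1583 + 0.1210 + 0.0530 + 0.0114 + 0.0019 = 0.4923
  TFR = 5 × 0.4923 = 2.4615
Country Y:
  Sum of ASFRs = 0.1133 + 0.2821 + 0.3434 + 0.3141 + 0.1319 + 0.0285 = 1.2133
  TFR = 5 × 1.2133 = 6.0665
Difference = 2.4615 − 6.0665 = -3.605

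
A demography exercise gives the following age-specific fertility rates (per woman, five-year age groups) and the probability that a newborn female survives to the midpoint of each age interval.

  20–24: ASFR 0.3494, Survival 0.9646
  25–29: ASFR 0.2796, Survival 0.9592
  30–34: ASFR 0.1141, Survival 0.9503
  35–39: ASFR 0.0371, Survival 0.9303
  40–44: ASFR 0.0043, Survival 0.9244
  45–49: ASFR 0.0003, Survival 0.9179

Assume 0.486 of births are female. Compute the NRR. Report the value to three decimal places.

1.828

Proportion female at birth = 0.486.
Survival-weighted fertility by age (5·fₓ·Sₓ):
  20–24: 5 × 0.3494 × 0.9646 = 1.68516
  25–29: 5 × 0.2796 × 0.9592 = 1.34096
  30–34: 5 × 0.1141 × 0.9503 = 0.54215
  35–39: 5 × 0.0371 × 0.9303 = 0.17257
  40–44: 5 × 0.0043 × 0.9244 = 0.01987
  45–49: 5 × 0.0003 × 0.9179 = 0.00138
Sum = 3.76209
NRR = 0.486 × 3.76209 = 1.82838
NRR > 1, so each generation more than replaces itself.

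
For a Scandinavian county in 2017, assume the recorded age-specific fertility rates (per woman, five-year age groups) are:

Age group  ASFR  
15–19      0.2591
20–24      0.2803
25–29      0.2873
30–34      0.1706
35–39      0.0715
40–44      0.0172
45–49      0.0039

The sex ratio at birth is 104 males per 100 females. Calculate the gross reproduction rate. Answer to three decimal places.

Proportion female at birth = 100 / (100 + 104) = 0.49020.
Sum of ASFRs = 0.2591 + 0.2803 + 0.2873 + 0.1706 + 0.0715 + 0.0172 + 0.0039 = 1.0899
TFR = 5 × 1.0899 = 5.4495
GRR = 0.49020 × 5.4495 = 2.67134

2.671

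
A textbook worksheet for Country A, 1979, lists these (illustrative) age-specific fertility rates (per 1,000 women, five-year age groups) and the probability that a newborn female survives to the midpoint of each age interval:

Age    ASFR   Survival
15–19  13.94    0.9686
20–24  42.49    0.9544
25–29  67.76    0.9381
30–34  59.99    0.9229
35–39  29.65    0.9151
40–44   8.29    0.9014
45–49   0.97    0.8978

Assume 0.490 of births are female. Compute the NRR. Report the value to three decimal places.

0.511

Proportion female at birth = 0.490.
Each age group contributes 5 × ASFR × survival:
  15–19: 5 × 13.94/1000 × 0.9686 = 0.06751
  20–24: 5 × 42.49/1000 × 0.9544 = 0.20276
  25–29: 5 × 67.76/1000 × 0.9381 = 0.31783
  30–34: 5 × 59.99/1000 × 0.9229 = 0.27682
  35–39: 5 × 29.65/1000 × 0.9151 = 0.13566
  40–44: 5 × 8.29/1000 × 0.9014 = 0.03736
  45–49: 5 × 0.97/1000 × 0.8978 = 0.00435
Sum = 1.04229
NRR = 0.490 × 1.04229 = 0.51072
With NRR below 1 the population is below replacement fertility.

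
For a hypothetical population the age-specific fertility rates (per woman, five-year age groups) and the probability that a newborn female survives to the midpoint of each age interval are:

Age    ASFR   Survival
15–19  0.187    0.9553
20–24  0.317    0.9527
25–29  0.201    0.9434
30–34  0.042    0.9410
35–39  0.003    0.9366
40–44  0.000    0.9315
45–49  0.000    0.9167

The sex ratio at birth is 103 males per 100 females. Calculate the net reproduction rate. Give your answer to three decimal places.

Proportion female at birth = 100 / (100 + 103) = 0.49261.
Weighting each age-specific rate by interval width and survival:
  15–19: 5 × 0.187 × 0.9553 = 0.89321
  20–24: 5 × 0.317 × 0.9527 = 1.51003
  25–29: 5 × 0.201 × 0.9434 = 0.94812
  30–34: 5 × 0.042 × 0.9410 = 0.19761
  35–39: 5 × 0.003 × 0.9366 = 0.01405
  40–44: 5 × 0.000 × 0.9315 = 0.00000
  45–49: 5 × 0.000 × 0.9167 = 0.00000
Sum = 3.56302
NRR = 0.49261 × 3.56302 = 1.75518
An NRR exceeding 1 indicates intrinsic growth under these rates.

1.755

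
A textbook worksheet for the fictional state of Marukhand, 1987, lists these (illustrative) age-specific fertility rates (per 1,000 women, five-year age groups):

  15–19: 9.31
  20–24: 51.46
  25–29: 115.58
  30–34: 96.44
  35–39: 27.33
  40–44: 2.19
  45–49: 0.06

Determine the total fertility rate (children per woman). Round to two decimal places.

Sum of ASFRs = 9.31 + 51.46 + 115.58 + 96.44 + 27.33 + 2.19 + 0.06 = 302.37
TFR = 5 × 302.37 / 1000 = 1.51185

1.51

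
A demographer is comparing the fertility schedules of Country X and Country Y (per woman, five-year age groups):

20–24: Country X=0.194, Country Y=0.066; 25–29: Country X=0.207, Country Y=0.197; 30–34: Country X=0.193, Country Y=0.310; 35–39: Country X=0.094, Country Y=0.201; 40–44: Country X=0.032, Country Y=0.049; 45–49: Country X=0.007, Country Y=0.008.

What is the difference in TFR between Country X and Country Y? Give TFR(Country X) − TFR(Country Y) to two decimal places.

-0.52

Country X:
  Sum of ASFRs = 0.194 + 0.207 + 0.193 + 0.094 + 0.032 + 0.007 = 0.727
  TFR = 5 × 0.727 = 3.635
Country Y:
  Sum of ASFRs = 0.066 + 0.197 + 0.310 + 0.201 + 0.049 + 0.008 = 0.831
  TFR = 5 × 0.831 = 4.155
Difference = 3.635 − 4.155 = -0.52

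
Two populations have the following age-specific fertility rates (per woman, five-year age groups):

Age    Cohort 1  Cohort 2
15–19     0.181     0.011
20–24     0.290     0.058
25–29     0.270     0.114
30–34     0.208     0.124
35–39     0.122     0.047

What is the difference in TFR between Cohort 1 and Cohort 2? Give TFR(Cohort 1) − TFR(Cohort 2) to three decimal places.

Cohort 1:
  Sum of ASFRs = 0.181 + 0.290 + 0.270 + 0.208 + 0.122 = 1.071
  TFR = 5 × 1.071 = 5.355
Cohort 2:
  Sum of ASFRs = 0.011 + 0.058 + 0.114 + 0.124 + 0.047 = 0.354
  TFR = 5 × 0.354 = 1.77
Difference = 5.355 − 1.77 = 3.585

3.585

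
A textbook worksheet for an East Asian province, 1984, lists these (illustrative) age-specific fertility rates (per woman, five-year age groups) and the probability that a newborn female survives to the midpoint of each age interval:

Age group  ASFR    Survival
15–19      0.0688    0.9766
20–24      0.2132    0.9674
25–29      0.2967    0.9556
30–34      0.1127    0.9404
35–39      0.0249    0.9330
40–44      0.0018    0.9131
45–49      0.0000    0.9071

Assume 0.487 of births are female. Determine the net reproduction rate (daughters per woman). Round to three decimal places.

Proportion female at birth = 0.487.
Weighting each age-specific rate by interval width and survival:
  15–19: 5 × 0.0688 × 0.9766 = 0.33595
  20–24: 5 × 0.2132 × 0.9674 = 1.03125
  25–29: 5 × 0.2967 × 0.9556 = 1.41763
  30–34: 5 × 0.1127 × 0.9404 = 0.52992
  35–39: 5 × 0.0249 × 0.9330 = 0.11616
  40–44: 5 × 0.0018 × 0.9131 = 0.00822
  45–49: 5 × 0.0000 × 0.9071 = 0.00000
Sum = 3.43913
NRR = 0.487 × 3.43913 = 1.67486

1.675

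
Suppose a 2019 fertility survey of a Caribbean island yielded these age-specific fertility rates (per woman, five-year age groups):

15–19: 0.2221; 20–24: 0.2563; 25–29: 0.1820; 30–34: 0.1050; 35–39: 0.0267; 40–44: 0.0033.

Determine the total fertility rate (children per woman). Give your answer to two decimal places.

3.98

Sum of ASFRs = 0.2221 + 0.2563 + 0.1820 + 0.1050 + 0.0267 + 0.0033 = 0.7954
TFR = 5 × 0.7954 = 3.977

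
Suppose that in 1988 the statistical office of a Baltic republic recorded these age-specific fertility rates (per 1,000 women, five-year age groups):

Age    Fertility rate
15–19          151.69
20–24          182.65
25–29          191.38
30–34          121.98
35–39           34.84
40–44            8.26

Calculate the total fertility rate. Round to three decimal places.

Sum of ASFRs = 151.69 + 182.65 + 191.38 + 121.98 + 34.84 + 8.26 = 690.80
TFR = 5 × 690.80 / 1000 = 3.454

3.454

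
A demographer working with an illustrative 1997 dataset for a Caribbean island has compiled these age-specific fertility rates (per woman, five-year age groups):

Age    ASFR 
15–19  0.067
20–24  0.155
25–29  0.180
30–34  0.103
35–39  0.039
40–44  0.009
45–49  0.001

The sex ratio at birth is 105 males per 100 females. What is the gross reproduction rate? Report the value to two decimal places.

Proportion female at birth = 100 / (100 + 105) = 0.48780.
Sum of ASFRs = 0.067 + 0.155 + 0.180 + 0.103 + 0.039 + 0.009 + 0.001 = 0.554
TFR = 5 × 0.554 = 2.77
GRR = 0.48780 × 2.77 = 1.35121

1.35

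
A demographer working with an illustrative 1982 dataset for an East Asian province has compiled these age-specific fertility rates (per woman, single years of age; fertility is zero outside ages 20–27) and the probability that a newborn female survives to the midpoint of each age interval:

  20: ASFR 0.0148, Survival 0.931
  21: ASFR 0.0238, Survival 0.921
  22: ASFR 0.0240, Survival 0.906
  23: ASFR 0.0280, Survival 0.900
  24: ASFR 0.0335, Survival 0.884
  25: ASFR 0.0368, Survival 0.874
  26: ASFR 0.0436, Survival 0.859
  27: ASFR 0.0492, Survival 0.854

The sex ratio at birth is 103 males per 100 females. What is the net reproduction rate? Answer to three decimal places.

Proportion female at birth = 100 / (100 + 103) = 0.49261.
Each age group contributes 1 × ASFR × survival:
  20: 1 × 0.0148 × 0.931 = 0.01378
  21: 1 × 0.0238 × 0.921 = 0.02192
  22: 1 × 0.0240 × 0.906 = 0.02174
  23: 1 × 0.0280 × 0.900 = 0.02520
  24: 1 × 0.0335 × 0.884 = 0.02961
  25: 1 × 0.0368 × 0.874 = 0.03216
  26: 1 × 0.0436 × 0.859 = 0.03745
  27: 1 × 0.0492 × 0.854 = 0.04202
Sum = 0.22388
NRR = 0.49261 × 0.22388 = 0.11029

0.110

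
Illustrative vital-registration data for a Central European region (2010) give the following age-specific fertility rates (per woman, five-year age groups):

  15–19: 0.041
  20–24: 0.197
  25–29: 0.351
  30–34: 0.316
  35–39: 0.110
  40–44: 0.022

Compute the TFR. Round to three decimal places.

5.185

Sum of ASFRs = 0.041 + 0.197 + 0.351 + 0.316 + 0.110 + 0.022 = 1.037
TFR = 5 × 1.037 = 5.185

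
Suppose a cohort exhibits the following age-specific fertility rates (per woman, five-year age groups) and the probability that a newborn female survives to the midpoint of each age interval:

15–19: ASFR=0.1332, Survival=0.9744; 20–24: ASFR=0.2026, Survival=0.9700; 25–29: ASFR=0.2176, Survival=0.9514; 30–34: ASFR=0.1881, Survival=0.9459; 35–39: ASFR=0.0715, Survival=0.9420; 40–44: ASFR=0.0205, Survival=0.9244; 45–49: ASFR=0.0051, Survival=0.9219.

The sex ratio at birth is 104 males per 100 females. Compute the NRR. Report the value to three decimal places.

Proportion female at birth = 100 / (100 + 104) = 0.49020.
Per-age-group product (5 × ASFR × survival probability):
  15–19: 5 × 0.1332 × 0.9744 = 0.64895
  20–24: 5 × 0.2026 × 0.9700 = 0.98261
  25–29: 5 × 0.2176 × 0.9514 = 1.03512
  30–34: 5 × 0.1881 × 0.9459 = 0.88962
  35–39: 5 × 0.0715 × 0.9420 = 0.33677
  40–44: 5 × 0.0205 × 0.9244 = 0.09475
  45–49: 5 × 0.0051 × 0.9219 = 0.02351
Sum = 4.01133
NRR = 0.49020 × 4.01133 = 1.96635

1.966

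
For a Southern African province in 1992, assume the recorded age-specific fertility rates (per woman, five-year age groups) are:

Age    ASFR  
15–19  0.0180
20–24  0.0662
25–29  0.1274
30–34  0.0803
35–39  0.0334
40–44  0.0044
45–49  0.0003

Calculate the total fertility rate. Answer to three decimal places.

1.650

Sum of ASFRs = 0.0180 + 0.0662 + 0.1274 + 0.0803 + 0.0334 + 0.0044 + 0.0003 = 0.3300
TFR = 5 × 0.3300 = 1.65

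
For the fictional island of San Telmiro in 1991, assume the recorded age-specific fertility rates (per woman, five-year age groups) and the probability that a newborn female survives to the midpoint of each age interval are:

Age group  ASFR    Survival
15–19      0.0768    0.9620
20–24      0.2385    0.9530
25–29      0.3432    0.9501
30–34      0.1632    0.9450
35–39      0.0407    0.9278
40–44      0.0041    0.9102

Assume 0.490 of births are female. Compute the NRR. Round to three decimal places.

Proportion female at birth = 0.490.
Weighting each age-specific rate by interval width and survival:
  15–19: 5 × 0.0768 × 0.9620 = 0.36941
  20–24: 5 × 0.2385 × 0.9530 = 1.13645
  25–29: 5 × 0.3432 × 0.9501 = 1.63037
  30–34: 5 × 0.1632 × 0.9450 = 0.77112
  35–39: 5 × 0.0407 × 0.9278 = 0.18881
  40–44: 5 × 0.0041 × 0.9102 = 0.01866
Sum = 4.11482
NRR = 0.490 × 4.11482 = 2.01626

2.016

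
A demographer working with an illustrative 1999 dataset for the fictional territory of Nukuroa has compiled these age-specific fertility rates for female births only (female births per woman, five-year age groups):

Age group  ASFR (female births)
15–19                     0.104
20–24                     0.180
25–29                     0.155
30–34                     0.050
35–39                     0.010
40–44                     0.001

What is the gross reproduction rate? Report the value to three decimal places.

2.500

Sum of female ASFRs = 0.104 + 0.180 + 0.155 + 0.050 + 0.010 + 0.001 = 0.500
GRR = 5 × 0.500 = 2.5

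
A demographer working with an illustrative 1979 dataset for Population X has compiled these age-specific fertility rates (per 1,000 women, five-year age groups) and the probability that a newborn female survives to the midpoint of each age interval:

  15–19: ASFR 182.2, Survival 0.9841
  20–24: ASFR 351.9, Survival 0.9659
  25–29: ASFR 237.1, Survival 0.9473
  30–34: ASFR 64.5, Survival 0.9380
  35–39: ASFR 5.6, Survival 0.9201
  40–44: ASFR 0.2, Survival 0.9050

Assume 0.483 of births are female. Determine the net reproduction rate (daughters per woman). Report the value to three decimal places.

1.955

Proportion female at birth = 0.483.
Per-age-group product (5 × ASFR × survival probability):
  15–19: 5 × 182.2/1000 × 0.9841 = 0.89652
  20–24: 5 × 351.9/1000 × 0.9659 = 1.69950
  25–29: 5 × 237.1/1000 × 0.9473 = 1.12302
  30–34: 5 × 64.5/1000 × 0.9380 = 0.30251
  35–39: 5 × 5.6/1000 × 0.9201 = 0.02576
  40–44: 5 × 0.2/1000 × 0.9050 = 0.00091
Sum = 4.04822
NRR = 0.483 × 4.04822 = 1.95529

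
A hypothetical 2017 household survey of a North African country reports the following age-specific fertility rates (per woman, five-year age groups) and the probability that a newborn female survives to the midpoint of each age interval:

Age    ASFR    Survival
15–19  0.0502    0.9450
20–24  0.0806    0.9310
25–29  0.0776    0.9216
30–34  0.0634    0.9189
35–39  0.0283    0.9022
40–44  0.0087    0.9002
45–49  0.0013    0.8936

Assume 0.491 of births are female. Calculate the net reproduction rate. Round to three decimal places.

Proportion female at birth = 0.491.
Weighting each age-specific rate by interval width and survival:
  15–19: 5 × 0.0502 × 0.9450 = 0.23720
  20–24: 5 × 0.0806 × 0.9310 = 0.37519
  25–29: 5 × 0.0776 × 0.9216 = 0.35758
  30–34: 5 × 0.0634 × 0.9189 = 0.29129
  35–39: 5 × 0.0283 × 0.9022 = 0.12766
  40–44: 5 × 0.0087 × 0.9002 = 0.03916
  45–49: 5 × 0.0013 × 0.8936 = 0.00581
Sum = 1.43389
NRR = 0.491 × 1.43389 = 0.70404

0.704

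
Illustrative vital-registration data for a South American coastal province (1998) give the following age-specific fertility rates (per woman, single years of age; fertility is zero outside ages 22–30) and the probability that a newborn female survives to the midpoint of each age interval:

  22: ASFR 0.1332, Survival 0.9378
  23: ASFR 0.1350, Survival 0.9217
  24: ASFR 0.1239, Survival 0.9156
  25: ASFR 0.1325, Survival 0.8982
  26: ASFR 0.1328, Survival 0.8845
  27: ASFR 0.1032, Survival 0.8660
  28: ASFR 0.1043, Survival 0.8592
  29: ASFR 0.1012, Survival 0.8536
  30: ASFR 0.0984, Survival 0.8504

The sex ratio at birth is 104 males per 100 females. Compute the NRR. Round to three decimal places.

0.465

Proportion female at birth = 100 / (100 + 104) = 0.49020.
Per-age-group product (1 × ASFR × survival probability):
  22: 1 × 0.1332 × 0.9378 = 0.12491
  23: 1 × 0.1350 × 0.9217 = 0.12443
  24: 1 × 0.1239 × 0.9156 = 0.11344
  25: 1 × 0.1325 × 0.8982 = 0.11901
  26: 1 × 0.1328 × 0.8845 = 0.11746
  27: 1 × 0.1032 × 0.8660 = 0.08937
  28: 1 × 0.1043 × 0.8592 = 0.08961
  29: 1 × 0.1012 × 0.8536 = 0.08638
  30: 1 × 0.0984 × 0.8504 = 0.08368
Sum = 0.94829
NRR = 0.49020 × 0.94829 = 0.46485
NRR < 1, so the cohort does not fully replace itself.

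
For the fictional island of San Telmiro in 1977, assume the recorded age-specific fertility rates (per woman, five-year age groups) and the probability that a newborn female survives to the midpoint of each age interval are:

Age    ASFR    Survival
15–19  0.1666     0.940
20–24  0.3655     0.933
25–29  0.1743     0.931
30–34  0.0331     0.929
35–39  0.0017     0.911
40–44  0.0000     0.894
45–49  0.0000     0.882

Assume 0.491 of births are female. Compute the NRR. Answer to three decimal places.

1.699

Proportion female at birth = 0.491.
Per-age-group product (5 × ASFR × survival probability):
  15–19: 5 × 0.1666 × 0.940 = 0.78302
  20–24: 5 × 0.3655 × 0.933 = 1.70506
  25–29: 5 × 0.1743 × 0.931 = 0.81137
  30–34: 5 × 0.0331 × 0.929 = 0.15375
  35–39: 5 × 0.0017 × 0.911 = 0.00774
  40–44: 5 × 0.0000 × 0.894 = 0.00000
  45–49: 5 × 0.0000 × 0.882 = 0.00000
Sum = 3.46094
NRR = 0.491 × 3.46094 = 1.69932
NRR > 1, so each generation more than replaces itself.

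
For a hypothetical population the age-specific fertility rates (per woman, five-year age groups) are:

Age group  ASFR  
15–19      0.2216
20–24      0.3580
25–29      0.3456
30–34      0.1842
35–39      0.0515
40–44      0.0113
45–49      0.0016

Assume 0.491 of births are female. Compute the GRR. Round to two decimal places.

2.88

Proportion female at birth = 0.491.
Sum of ASFRs = 0.2216 + 0.3580 + 0.3456 + 0.1842 + 0.0515 + 0.0113 + 0.0016 = 1.1738
TFR = 5 × 1.1738 = 5.869
GRR = 0.491 × 5.869 = 2.88168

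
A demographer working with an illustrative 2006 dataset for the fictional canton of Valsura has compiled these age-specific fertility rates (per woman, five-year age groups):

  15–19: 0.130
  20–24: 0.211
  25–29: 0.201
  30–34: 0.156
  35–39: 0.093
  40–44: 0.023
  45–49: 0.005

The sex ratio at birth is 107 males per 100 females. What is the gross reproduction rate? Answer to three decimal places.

1.978

Proportion female at birth = 100 / (100 + 107) = 0.48309.
Sum of ASFRs = 0.130 + 0.211 + 0.201 + 0.156 + 0.093 + 0.023 + 0.005 = 0.819
TFR = 5 × 0.819 = 4.095
GRR = 0.48309 × 4.095 = 1.97825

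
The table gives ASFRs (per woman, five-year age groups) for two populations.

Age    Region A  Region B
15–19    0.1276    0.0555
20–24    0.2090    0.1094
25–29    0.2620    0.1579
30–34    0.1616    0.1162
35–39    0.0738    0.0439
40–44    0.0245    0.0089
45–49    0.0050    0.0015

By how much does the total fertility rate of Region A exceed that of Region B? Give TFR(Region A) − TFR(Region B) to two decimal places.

Region A:
  Sum of ASFRs = 0.1276 + 0.2090 + 0.2620 + 0.1616 + 0.0738 + 0.0245 + 0.0050 = 0.8635
  TFR = 5 × 0.8635 = 4.3175
Region B:
  Sum of ASFRs = 0.0555 + 0.1094 + 0.1579 + 0.1162 + 0.0439 + 0.0089 + 0.0015 = 0.4933
  TFR = 5 × 0.4933 = 2.4665
Difference = 4.3175 − 2.4665 = 1.851

1.85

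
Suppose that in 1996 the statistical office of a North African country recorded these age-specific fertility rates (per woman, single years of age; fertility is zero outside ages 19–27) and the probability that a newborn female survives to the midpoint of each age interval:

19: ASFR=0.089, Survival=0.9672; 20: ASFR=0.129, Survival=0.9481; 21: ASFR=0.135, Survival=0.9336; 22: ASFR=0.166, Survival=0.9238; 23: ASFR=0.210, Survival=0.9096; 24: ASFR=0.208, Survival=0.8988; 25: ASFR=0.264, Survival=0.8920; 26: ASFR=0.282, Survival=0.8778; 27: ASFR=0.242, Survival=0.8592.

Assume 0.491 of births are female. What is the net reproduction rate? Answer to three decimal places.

Proportion female at birth = 0.491.
Weighting each age-specific rate by interval width and survival:
  19: 1 × 0.089 × 0.9672 = 0.08608
  20: 1 × 0.129 × 0.9481 = 0.12230
  21: 1 × 0.135 × 0.9336 = 0.12604
  22: 1 × 0.166 × 0.9238 = 0.15335
  23: 1 × 0.210 × 0.9096 = 0.19102
  24: 1 × 0.208 × 0.8988 = 0.18695
  25: 1 × 0.264 × 0.8920 = 0.23549
  26: 1 × 0.282 × 0.8778 = 0.24754
  27: 1 × 0.242 × 0.8592 = 0.20793
Sum = 1.55670
NRR = 0.491 × 1.55670 = 0.76434

0.764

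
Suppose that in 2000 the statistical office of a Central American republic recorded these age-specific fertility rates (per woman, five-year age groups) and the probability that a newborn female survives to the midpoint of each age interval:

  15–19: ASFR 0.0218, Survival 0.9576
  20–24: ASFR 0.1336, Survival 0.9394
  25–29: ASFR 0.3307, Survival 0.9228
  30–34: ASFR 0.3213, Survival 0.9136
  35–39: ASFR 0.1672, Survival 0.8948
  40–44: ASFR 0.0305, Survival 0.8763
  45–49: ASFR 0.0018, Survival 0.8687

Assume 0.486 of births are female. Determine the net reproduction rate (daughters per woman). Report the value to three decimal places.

Proportion female at birth = 0.486.
Each age group contributes 5 × ASFR × survival:
  15–19: 5 × 0.0218 × 0.9576 = 0.10438
  20–24: 5 × 0.1336 × 0.9394 = 0.62752
  25–29: 5 × 0.3307 × 0.9228 = 1.52585
  30–34: 5 × 0.3213 × 0.9136 = 1.46770
  35–39: 5 × 0.1672 × 0.8948 = 0.74805
  40–44: 5 × 0.0305 × 0.8763 = 0.13364
  45–49: 5 × 0.0018 × 0.8687 = 0.00782
Sum = 4.61496
NRR = 0.486 × 4.61496 = 2.24287
An NRR exceeding 1 indicates intrinsic growth under these rates.

2.243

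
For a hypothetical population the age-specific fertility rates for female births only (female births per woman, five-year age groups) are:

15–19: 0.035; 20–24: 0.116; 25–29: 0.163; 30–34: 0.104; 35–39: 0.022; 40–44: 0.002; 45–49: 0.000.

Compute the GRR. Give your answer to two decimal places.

Sum of female ASFRs = 0.035 + 0.116 + 0.163 + 0.104 + 0.022 + 0.002 + 0.000 = 0.442
GRR = 5 × 0.442 = 2.21

2.21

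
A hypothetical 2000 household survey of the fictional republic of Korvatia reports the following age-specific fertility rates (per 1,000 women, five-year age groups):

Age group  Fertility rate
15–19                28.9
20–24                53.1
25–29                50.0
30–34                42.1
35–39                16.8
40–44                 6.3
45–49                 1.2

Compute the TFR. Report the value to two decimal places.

Sum of ASFRs = 28.9 + 53.1 + 50.0 + 42.1 + 16.8 + 6.3 + 1.2 = 198.4
TFR = 5 × 198.4 / 1000 = 0.992

0.99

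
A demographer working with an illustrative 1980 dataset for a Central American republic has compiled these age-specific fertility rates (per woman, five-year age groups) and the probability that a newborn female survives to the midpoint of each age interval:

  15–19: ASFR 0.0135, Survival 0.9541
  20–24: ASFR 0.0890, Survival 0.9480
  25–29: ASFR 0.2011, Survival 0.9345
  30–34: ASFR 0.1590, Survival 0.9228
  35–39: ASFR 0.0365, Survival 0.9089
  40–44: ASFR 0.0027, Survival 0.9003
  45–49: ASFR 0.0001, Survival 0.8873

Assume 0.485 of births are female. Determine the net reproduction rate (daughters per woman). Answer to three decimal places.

Proportion female at birth = 0.485.
Weighting each age-specific rate by interval width and survival:
  15–19: 5 × 0.0135 × 0.9541 = 0.06440
  20–24: 5 × 0.0890 × 0.9480 = 0.42186
  25–29: 5 × 0.2011 × 0.9345 = 0.93964
  30–34: 5 × 0.1590 × 0.9228 = 0.73363
  35–39: 5 × 0.0365 × 0.9089 = 0.16587
  40–44: 5 × 0.0027 × 0.9003 = 0.01215
  45–49: 5 × 0.0001 × 0.8873 = 0.00044
Sum = 2.33799
NRR = 0.485 × 2.33799 = 1.13393
With NRR above 1 the population is above replacement fertility.

1.134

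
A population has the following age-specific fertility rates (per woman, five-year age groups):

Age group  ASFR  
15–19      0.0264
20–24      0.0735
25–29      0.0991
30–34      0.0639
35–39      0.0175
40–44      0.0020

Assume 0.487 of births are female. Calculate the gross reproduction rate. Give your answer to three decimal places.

Proportion female at birth = 0.487.
Sum of ASFRs = 0.0264 + 0.0735 + 0.0991 + 0.0639 + 0.0175 + 0.0020 = 0.2824
TFR = 5 × 0.2824 = 1.412
GRR = 0.487 × 1.412 = 0.68764

0.688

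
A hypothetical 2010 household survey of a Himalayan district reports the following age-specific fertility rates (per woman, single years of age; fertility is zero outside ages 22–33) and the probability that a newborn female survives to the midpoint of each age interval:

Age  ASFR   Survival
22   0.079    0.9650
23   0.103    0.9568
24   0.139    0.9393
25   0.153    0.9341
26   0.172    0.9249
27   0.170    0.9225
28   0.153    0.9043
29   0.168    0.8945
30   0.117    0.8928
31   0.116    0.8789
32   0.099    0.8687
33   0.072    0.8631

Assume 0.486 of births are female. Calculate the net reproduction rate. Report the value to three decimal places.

0.684

Proportion female at birth = 0.486.
Each age group contributes 1 × ASFR × survival:
  22: 1 × 0.079 × 0.9650 = 0.07624
  23: 1 × 0.103 × 0.9568 = 0.09855
  24: 1 × 0.139 × 0.9393 = 0.13056
  25: 1 × 0.153 × 0.9341 = 0.14292
  26: 1 × 0.172 × 0.9249 = 0.15908
  27: 1 × 0.170 × 0.9225 = 0.15683
  28: 1 × 0.153 × 0.9043 = 0.13836
  29: 1 × 0.168 × 0.8945 = 0.15028
  30: 1 × 0.117 × 0.8928 = 0.10446
  31: 1 × 0.116 × 0.8789 = 0.10195
  32: 1 × 0.099 × 0.8687 = 0.08600
  33: 1 × 0.072 × 0.8631 = 0.06214
Sum = 1.40737
NRR = 0.486 × 1.40737 = 0.68398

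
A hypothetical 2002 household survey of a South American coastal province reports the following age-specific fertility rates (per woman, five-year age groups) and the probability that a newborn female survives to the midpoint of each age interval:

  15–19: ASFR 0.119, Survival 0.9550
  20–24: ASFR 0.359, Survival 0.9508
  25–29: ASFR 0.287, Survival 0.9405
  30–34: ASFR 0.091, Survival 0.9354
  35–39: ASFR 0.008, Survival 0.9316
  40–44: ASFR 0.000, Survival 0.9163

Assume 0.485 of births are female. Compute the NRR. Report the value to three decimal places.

1.982

Proportion female at birth = 0.485.
Per-age-group product (5 × ASFR × survival probability):
  15–19: 5 × 0.119 × 0.9550 = 0.56823
  20–24: 5 × 0.359 × 0.9508 = 1.70669
  25–29: 5 × 0.287 × 0.9405 = 1.34962
  30–34: 5 × 0.091 × 0.9354 = 0.42561
  35–39: 5 × 0.008 × 0.9316 = 0.03726
  40–44: 5 × 0.000 × 0.9163 = 0.00000
Sum = 4.08741
NRR = 0.485 × 4.08741 = 1.98239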